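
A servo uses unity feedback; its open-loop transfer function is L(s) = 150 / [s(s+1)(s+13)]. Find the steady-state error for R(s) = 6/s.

L(s) has one factor of s in the denominator, so the system is type 1.
A type-1 system has K_p = ∞, so it tracks a step input with zero steady-state error.

0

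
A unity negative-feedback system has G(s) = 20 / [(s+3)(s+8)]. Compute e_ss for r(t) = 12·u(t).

System type = 0 (no poles at s=0).
K_p = lim_{s→0} G(s) = 20 / (3·8) = 5/6.
e_ss = 12/(1 + K_p) = 12/(11/6) = 72/11.

72/11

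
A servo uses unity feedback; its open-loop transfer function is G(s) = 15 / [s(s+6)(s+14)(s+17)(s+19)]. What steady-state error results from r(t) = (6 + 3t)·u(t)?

5426.4

The open loop has one pole at the origin → type 1 system. Taking each input component in turn:
  • 6: tracked with zero error.
  • 3t: e_ss = 3/K_v with K_v=5/9044 → 5426.4.
Total e_ss = 5426.4.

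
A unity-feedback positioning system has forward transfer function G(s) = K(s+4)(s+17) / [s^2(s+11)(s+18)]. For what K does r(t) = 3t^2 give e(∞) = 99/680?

120

G(s) has two factors of s in the denominator, so the system is type 2.
K_a = lim_{s→0} s^2·G(s) = K·4·17 / (11·18) = (34/99)·K.
e_ss = 6/K_a = 99/680 ⇒ K_a = 1360/33 ⇒ K = (1360/33)/(34/99) = 120.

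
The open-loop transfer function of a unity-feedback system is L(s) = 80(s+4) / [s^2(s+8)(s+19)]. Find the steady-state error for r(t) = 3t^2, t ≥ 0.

L(s) has two factors of s in the denominator, so the system is type 2.
K_a = lim_{s→0} s^2·L(s) = 80·4 / (8·19) = 40/19.
r(t) = 3t^2 gives R(s) = 6/s^3.
e_ss = 6/K_a = 6/(40/19) = 2.85.

2.85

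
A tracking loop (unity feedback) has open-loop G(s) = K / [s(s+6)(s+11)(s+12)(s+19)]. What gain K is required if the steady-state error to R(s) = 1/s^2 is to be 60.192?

250

G(s) has one factor of s in the denominator, so the system is type 1.
K_v = lim_{s→0} s·G(s) = K / (6·11·12·19) = (1/15048)·K.
e_ss = 1/K_v = 60.192 ⇒ K_v = 125/7524 ⇒ K = (125/7524)/(1/15048) = 250.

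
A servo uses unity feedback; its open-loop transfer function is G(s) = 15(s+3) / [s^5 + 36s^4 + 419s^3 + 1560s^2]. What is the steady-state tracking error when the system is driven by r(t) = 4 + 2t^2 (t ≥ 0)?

Lowest-order denominator term is 1560s^2, so the open loop has 2 poles at the origin → type 2 system. By superposition:
  • 4: tracked with zero error.
  • 2t^2: e_ss = 4/K_a with K_a=3/104 → 416/3.
Total e_ss = 416/3.

416/3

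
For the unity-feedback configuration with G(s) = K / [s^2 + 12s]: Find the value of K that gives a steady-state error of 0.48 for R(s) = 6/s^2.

Lowest-order denominator term is 12s, so the open loop has 1 pole at the origin → type 1 system.
K_v = lim_{s→0} s·G(s) = K / 12 = (1/12)·K.
e_ss = 6/K_v = 0.48 ⇒ K_v = 12.5 ⇒ K = 12.5/(1/12) = 150.

150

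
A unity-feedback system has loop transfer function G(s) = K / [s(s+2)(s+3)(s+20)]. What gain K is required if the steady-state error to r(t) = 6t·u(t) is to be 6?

One free integrator in G(s): this is a type 1 system.
K_v = lim_{s→0} s·G(s) = K / (2·3·20) = (1/120)·K.
e_ss = 6/K_v = 6 ⇒ K_v = 1 ⇒ K = 1/(1/120) = 120.

120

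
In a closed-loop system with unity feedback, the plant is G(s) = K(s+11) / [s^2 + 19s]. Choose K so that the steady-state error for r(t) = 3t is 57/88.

8

The denominator has no term below 19s — 1 pole at s=0, type 1.
K_v = lim_{s→0} s·G(s) = K·11 / 19 = (11/19)·K.
e_ss = 3/K_v = 57/88 ⇒ K_v = 88/19 ⇒ K = (88/19)/(11/19) = 8.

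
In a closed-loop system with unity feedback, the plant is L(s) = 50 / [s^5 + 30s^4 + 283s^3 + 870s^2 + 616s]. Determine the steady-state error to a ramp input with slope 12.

Lowest-order denominator term is 616s, so the open loop has 1 pole at the origin → type 1 system.
K_v = lim_{s→0} s·L(s) = 50 / 616 = 25/308.
e_ss = 12/K_v = 12/(25/308) = 147.84.

147.84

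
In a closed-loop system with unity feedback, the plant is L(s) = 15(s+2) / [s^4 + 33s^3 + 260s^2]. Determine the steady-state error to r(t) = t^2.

Factoring s^2 from the denominator leaves a polynomial with constant term 260, so the system is type 2.
K_a = lim_{s→0} s^2·L(s) = 15·2 / 260 = 3/26.
r(t) = t^2 gives R(s) = 2/s^3.
e_ss = 2/K_a = 2/(3/26) = 52/3.

52/3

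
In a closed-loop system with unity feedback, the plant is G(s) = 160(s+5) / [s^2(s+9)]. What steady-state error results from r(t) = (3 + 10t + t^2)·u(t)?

0.0225

The open loop has two poles at the origin → type 2 system. By superposition:
  • 3: tracked with zero error.
  • 10t: tracked with zero error.
  • t^2: e_ss = 2/K_a with K_a=800/9 → 0.0225.
Total e_ss = 0.0225.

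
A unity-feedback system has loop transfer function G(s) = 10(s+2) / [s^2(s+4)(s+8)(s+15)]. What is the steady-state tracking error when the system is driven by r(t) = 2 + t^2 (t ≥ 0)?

The open loop has two poles at the origin → type 2 system. Taking each input component in turn:
  • 2: tracked with zero error.
  • t^2: e_ss = 2/K_a with K_a=1/24 → 48.
Total e_ss = 48.

48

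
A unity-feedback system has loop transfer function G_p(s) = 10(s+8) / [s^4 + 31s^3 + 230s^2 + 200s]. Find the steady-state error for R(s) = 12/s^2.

30

Factoring s from the denominator leaves a polynomial with constant term 200, so the system is type 1.
K_v = lim_{s→0} s·G_p(s) = 10·8 / 200 = 0.4.
e_ss = 12/K_v = 12/0.4 = 30.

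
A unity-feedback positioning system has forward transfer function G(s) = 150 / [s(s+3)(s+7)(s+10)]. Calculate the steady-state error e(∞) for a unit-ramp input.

1.4

The open loop has one pole at the origin → type 1 system.
K_v = lim_{s→0} s·G(s) = 150 / (3·7·10) = 5/7.
e_ss = 1/K_v = 1/(5/7) = 1.4.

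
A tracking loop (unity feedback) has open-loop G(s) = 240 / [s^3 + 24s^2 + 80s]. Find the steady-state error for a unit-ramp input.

1/3

The denominator has no term below 80s — 1 pole at s=0, type 1.
K_v = lim_{s→0} s·G(s) = 240 / 80 = 3.
e_ss = 1/K_v = 1/3.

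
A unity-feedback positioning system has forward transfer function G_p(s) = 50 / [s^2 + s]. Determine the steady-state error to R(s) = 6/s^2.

0.12

Factoring s from the denominator leaves a polynomial with constant term 1, so the system is type 1.
K_v = lim_{s→0} s·G_p(s) = 50 / 1 = 50.
e_ss = 6/K_v = 6/50 = 0.12.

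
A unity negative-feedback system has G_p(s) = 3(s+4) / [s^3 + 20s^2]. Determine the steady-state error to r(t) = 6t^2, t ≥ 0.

20

Factoring s^2 from the denominator leaves a polynomial with constant term 20, so the system is type 2.
K_a = lim_{s→0} s^2·G_p(s) = 3·4 / 20 = 0.6.
r(t) = 6t^2 gives R(s) = 12/s^3.
e_ss = 12/K_a = 12/0.6 = 20.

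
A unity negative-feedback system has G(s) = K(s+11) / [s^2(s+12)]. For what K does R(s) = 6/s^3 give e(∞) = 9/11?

8

Two free integrators in G(s): this is a type 2 system.
K_a = lim_{s→0} s^2·G(s) = K·11 / (12) = (11/12)·K.
e_ss = 6/K_a = 9/11 ⇒ K_a = 22/3 ⇒ K = (22/3)/(11/12) = 8.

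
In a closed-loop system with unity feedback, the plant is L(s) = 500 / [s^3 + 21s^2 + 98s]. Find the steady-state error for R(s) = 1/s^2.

0.196

The denominator has no term below 98s — 1 pole at s=0, type 1.
K_v = lim_{s→0} s·L(s) = 500 / 98 = 250/49.
e_ss = 1/K_v = 1/(250/49) = 0.196.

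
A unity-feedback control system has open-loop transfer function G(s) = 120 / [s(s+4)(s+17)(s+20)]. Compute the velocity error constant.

3/34

G(s) has one factor of s in the denominator, so the system is type 1.
K_v = lim_{s→0} s·G(s) = 120 / (4·17·20) = 3/34.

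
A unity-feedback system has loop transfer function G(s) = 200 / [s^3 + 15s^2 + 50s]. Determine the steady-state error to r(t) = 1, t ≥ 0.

0

Lowest-order denominator term is 50s, so the open loop has 1 pole at the origin → type 1 system.
A type-1 system has K_p = ∞, so it tracks a step input with zero steady-state error.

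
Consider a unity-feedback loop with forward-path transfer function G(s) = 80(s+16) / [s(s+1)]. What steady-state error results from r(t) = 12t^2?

One free integrator in G(s): this is a type 1 system.
For a type-1 system K_a = 0, so e_ss to a parabolic input is unbounded.

infinity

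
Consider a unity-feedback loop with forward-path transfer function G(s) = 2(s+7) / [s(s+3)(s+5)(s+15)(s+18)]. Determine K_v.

The open loop has one pole at the origin → type 1 system.
K_v = lim_{s→0} s·G(s) = 2·7 / (3·5·15·18) = 7/2025.

7/2025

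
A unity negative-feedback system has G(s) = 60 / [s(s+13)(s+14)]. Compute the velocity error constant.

30/91

The open loop has one pole at the origin → type 1 system.
K_v = lim_{s→0} s·G(s) = 60 / (13·14) = 30/91.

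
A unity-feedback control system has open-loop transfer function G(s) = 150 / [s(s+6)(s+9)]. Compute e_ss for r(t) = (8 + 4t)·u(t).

1.44

G(s) has one factor of s in the denominator, so the system is type 1. Treating each term separately:
  • 8: tracked with zero error.
  • 4t: e_ss = 4/K_v with K_v=25/9 → 1.44.
Total e_ss = 1.44.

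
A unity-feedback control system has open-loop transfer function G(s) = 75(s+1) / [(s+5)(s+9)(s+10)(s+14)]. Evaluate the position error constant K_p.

1/84

The open loop has no poles at the origin → type 0 system.
K_p = lim_{s→0} G(s) = 75·1 / (5·9·10·14) = 1/84.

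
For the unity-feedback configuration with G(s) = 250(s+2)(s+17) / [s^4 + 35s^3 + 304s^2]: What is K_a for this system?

2125/76

The denominator has no term below 304s^2 — 2 poles at s=0, type 2.
K_a = lim_{s→0} s^2·G(s) = 250·2·17 / 304 = 2125/76.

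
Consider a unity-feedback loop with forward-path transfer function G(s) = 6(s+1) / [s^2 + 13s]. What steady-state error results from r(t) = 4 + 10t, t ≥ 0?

Factoring s from the denominator leaves a polynomial with constant term 13, so the system is type 1. Treating each term separately:
  • 4: tracked with zero error.
  • 10t: e_ss = 10/K_v with K_v=6/13 → 65/3.
Total e_ss = 65/3.

65/3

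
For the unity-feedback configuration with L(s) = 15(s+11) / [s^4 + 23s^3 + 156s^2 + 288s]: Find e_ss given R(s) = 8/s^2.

768/55

The denominator has no term below 288s — 1 pole at s=0, type 1.
K_v = lim_{s→0} s·L(s) = 15·11 / 288 = 55/96.
e_ss = 8/K_v = 8/(55/96) = 768/55.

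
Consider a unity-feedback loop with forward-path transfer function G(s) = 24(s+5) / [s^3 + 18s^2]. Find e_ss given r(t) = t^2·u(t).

The denominator has no term below 18s^2 — 2 poles at s=0, type 2.
K_a = lim_{s→0} s^2·G(s) = 24·5 / 18 = 20/3.
r(t) = t^2 gives R(s) = 2/s^3.
e_ss = 2/K_a = 2/(20/3) = 0.3.

0.3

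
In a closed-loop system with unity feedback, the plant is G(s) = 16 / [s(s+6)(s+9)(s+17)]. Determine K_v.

8/459

One free integrator in G(s): this is a type 1 system.
K_v = lim_{s→0} s·G(s) = 16 / (6·9·17) = 8/459.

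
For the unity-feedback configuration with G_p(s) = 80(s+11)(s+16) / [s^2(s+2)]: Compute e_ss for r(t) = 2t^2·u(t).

The open loop has two poles at the origin → type 2 system.
K_a = lim_{s→0} s^2·G_p(s) = 80·11·16 / (2) = 7040.
r(t) = 2t^2 gives R(s) = 4/s^3.
e_ss = 4/K_a = 4/7040 = 1/1760.

1/1760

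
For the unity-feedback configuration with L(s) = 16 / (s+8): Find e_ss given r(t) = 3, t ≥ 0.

The open loop has no poles at the origin → type 0 system.
K_p = lim_{s→0} L(s) = 16 / (8) = 2.
e_ss = 3/(1 + K_p) = 3/3 = 1.

1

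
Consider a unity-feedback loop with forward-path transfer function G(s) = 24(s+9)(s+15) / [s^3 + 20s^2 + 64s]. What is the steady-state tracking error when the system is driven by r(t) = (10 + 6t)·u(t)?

16/135

Factoring s from the denominator leaves a polynomial with constant term 64, so the system is type 1. Treating each term separately:
  • 10: tracked with zero error.
  • 6t: e_ss = 6/K_v with K_v=50.625 → 16/135.
Total e_ss = 16/135.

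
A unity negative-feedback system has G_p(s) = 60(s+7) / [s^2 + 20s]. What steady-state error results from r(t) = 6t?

Lowest-order denominator term is 20s, so the open loop has 1 pole at the origin → type 1 system.
K_v = lim_{s→0} s·G_p(s) = 60·7 / 20 = 21.
e_ss = 6/K_v = 6/21 = 2/7.

2/7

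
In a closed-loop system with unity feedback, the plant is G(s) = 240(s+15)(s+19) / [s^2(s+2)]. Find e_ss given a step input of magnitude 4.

The open loop has two poles at the origin → type 2 system.
A type-2 system has K_p = ∞, so it tracks a step input with zero steady-state error.

0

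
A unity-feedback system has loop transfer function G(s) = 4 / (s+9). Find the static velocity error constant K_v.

0

System type = 0 (no poles at s=0).
K_v = lim_{s→0} s·G(s) = 0 (the extra factor of s kills the finite limit).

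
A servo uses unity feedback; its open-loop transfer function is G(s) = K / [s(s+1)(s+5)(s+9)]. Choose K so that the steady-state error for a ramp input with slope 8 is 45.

8

One free integrator in G(s): this is a type 1 system.
K_v = lim_{s→0} s·G(s) = K / (1·5·9) = (1/45)·K.
e_ss = 8/K_v = 45 ⇒ K_v = 8/45 ⇒ K = (8/45)/(1/45) = 8.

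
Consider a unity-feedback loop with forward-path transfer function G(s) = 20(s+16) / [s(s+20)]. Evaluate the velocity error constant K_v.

16

One free integrator in G(s): this is a type 1 system.
K_v = lim_{s→0} s·G(s) = 20·16 / (20) = 16.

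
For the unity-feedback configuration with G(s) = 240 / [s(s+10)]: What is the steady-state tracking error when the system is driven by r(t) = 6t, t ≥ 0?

G(s) has one factor of s in the denominator, so the system is type 1.
K_v = lim_{s→0} s·G(s) = 240 / (10) = 24.
e_ss = 6/K_v = 6/24 = 0.25.

0.25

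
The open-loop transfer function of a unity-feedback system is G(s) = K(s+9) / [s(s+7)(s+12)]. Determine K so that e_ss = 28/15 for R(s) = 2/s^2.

The open loop has one pole at the origin → type 1 system.
K_v = lim_{s→0} s·G(s) = K·9 / (7·12) = (3/28)·K.
e_ss = 2/K_v = 28/15 ⇒ K_v = 15/14 ⇒ K = (15/14)/(3/28) = 10.

10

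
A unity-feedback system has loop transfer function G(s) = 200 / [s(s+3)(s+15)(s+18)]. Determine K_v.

The open loop has one pole at the origin → type 1 system.
K_v = lim_{s→0} s·G(s) = 200 / (3·15·18) = 20/81.

20/81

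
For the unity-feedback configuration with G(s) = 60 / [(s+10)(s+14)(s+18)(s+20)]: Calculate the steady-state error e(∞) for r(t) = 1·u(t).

System type = 0 (no poles at s=0).
K_p = lim_{s→0} G(s) = 60 / (10·14·18·20) = 1/840.
e_ss = 1/(1 + K_p) = 1/(841/840) = 840/841.

840/841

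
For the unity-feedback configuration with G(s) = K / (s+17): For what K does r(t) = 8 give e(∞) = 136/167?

150

G(s) has no factors of s in the denominator, so the system is type 0.
K_p = lim_{s→0} G(s) = K / (17) = (1/17)·K.
e_ss = 8/(1 + K_p) = 136/167 ⇒ 1 + (1/17)·K = 167/17 ⇒ K = 150.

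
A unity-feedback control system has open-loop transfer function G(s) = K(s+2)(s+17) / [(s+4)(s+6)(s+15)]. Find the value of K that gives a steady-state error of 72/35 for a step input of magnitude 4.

10

The open loop has no poles at the origin → type 0 system.
K_p = lim_{s→0} G(s) = K·2·17 / (4·6·15) = (17/180)·K.
e_ss = 4/(1 + K_p) = 72/35 ⇒ 1 + (17/180)·K = 35/18 ⇒ K = 10.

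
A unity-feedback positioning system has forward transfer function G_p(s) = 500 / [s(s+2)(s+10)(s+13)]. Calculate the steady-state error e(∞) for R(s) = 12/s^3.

G_p(s) has one factor of s in the denominator, so the system is type 1.
For a type-1 system K_a = 0, so e_ss to a parabolic input is unbounded.

infinity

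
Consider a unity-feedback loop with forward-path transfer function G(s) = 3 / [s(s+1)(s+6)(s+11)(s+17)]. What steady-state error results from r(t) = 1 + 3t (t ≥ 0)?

1122

System type = 1 (one pole at s=0). By superposition:
  • 1: tracked with zero error.
  • 3t: e_ss = 3/K_v with K_v=1/374 → 1122.
Total e_ss = 1122.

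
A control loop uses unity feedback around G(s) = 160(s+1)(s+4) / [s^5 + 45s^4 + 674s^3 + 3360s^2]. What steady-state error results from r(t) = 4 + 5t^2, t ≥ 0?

Factoring s^2 from the denominator leaves a polynomial with constant term 3360, so the system is type 2. By superposition:
  • 4: tracked with zero error.
  • 5t^2: e_ss = 10/K_a with K_a=4/21 → 52.5.
Total e_ss = 52.5.

52.5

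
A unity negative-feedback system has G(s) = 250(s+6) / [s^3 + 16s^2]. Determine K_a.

93.75

The denominator has no term below 16s^2 — 2 poles at s=0, type 2.
K_a = lim_{s→0} s^2·G(s) = 250·6 / 16 = 93.75.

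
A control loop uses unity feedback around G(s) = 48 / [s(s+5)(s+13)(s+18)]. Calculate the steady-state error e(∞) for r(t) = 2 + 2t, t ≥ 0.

The open loop has one pole at the origin → type 1 system. By superposition:
  • 2: tracked with zero error.
  • 2t: e_ss = 2/K_v with K_v=8/195 → 48.75.
Total e_ss = 48.75.

48.75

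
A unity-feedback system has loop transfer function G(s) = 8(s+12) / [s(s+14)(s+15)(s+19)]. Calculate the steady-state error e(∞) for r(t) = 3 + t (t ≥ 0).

41.5625

System type = 1 (one pole at s=0). Taking each input component in turn:
  • 3: tracked with zero error.
  • t: e_ss = 1/K_v with K_v=16/665 → 41.5625.
Total e_ss = 41.5625.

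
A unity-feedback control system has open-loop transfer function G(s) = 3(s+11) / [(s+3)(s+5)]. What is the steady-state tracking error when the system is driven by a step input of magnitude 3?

System type = 0 (no poles at s=0).
K_p = lim_{s→0} G(s) = 3·11 / (3·5) = 2.2.
e_ss = 3/(1 + K_p) = 3/3.2 = 0.9375.

0.9375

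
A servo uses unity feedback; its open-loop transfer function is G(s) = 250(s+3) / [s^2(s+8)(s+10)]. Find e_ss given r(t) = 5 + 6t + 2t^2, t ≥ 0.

32/75

The open loop has two poles at the origin → type 2 system. By superposition:
  • 5: tracked with zero error.
  • 6t: tracked with zero error.
  • 2t^2: e_ss = 4/K_a with K_a=9.375 → 32/75.
Total e_ss = 32/75.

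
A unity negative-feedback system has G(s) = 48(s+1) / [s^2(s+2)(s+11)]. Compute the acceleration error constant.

System type = 2 (two poles at s=0).
K_a = lim_{s→0} s^2·G(s) = 48·1 / (2·11) = 24/11.

24/11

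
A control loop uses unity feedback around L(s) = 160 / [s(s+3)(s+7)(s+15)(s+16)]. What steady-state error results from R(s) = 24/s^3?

The open loop has one pole at the origin → type 1 system.
For a type-1 system K_a = 0, so e_ss to a parabolic input is unbounded.

infinity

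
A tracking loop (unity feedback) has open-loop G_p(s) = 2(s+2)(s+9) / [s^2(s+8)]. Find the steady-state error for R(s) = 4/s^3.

8/9

The open loop has two poles at the origin → type 2 system.
K_a = lim_{s→0} s^2·G_p(s) = 2·2·9 / (8) = 4.5.
r(t) = 2t^2 gives R(s) = 4/s^3.
e_ss = 4/K_a = 4/4.5 = 8/9.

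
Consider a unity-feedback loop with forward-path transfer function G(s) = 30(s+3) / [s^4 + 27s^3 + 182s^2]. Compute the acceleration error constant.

45/91

Factoring s^2 from the denominator leaves a polynomial with constant term 182, so the system is type 2.
K_a = lim_{s→0} s^2·G(s) = 30·3 / 182 = 45/91.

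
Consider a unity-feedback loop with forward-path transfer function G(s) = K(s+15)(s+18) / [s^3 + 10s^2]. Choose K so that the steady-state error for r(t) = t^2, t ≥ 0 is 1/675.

50

Lowest-order denominator term is 10s^2, so the open loop has 2 poles at the origin → type 2 system.
K_a = lim_{s→0} s^2·G(s) = K·15·18 / 10 = 27·K.
e_ss = 2/K_a = 1/675 ⇒ K_a = 1350 ⇒ K = 1350/27 = 50.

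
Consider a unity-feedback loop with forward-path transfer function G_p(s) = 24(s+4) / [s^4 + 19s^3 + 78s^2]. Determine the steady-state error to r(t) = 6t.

0

Lowest-order denominator term is 78s^2, so the open loop has 2 poles at the origin → type 2 system.
K_v = ∞ for a type-2 system; e_ss to a ramp is zero.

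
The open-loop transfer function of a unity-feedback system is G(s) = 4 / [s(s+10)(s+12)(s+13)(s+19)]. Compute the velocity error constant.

G(s) has one factor of s in the denominator, so the system is type 1.
K_v = lim_{s→0} s·G(s) = 4 / (10·12·13·19) = 1/7410.

1/7410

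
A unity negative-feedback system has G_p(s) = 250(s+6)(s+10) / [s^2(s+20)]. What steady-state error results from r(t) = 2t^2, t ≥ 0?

2/375

System type = 2 (two poles at s=0).
K_a = lim_{s→0} s^2·G_p(s) = 250·6·10 / (20) = 750.
r(t) = 2t^2 gives R(s) = 4/s^3.
e_ss = 4/K_a = 4/750 = 2/375.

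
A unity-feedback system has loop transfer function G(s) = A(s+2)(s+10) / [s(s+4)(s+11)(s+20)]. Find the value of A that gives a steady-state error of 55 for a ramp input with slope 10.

The open loop has one pole at the origin → type 1 system.
K_v = lim_{s→0} s·G(s) = A·2·10 / (4·11·20) = (1/44)·A.
e_ss = 10/K_v = 55 ⇒ K_v = 2/11 ⇒ A = (2/11)/(1/44) = 8.

8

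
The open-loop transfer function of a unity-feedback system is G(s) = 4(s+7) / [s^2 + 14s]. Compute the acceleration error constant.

The denominator has no term below 14s — 1 pole at s=0, type 1.
K_a = lim_{s→0} s^2·G(s) = 0 (the extra factor of s kills the finite limit).

0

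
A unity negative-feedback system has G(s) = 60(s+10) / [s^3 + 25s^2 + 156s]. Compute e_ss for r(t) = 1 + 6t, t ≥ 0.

Factoring s from the denominator leaves a polynomial with constant term 156, so the system is type 1. Treating each term separately:
  • 1: tracked with zero error.
  • 6t: e_ss = 6/K_v with K_v=50/13 → 1.56.
Total e_ss = 1.56.

1.56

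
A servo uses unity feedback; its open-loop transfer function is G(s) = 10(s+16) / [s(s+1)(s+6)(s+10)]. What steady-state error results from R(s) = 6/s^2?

2.25

One free integrator in G(s): this is a type 1 system.
K_v = lim_{s→0} s·G(s) = 10·16 / (1·6·10) = 8/3.
e_ss = 6/K_v = 6/(8/3) = 2.25.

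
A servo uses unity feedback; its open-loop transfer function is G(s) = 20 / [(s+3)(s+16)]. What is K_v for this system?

0

System type = 0 (no poles at s=0).
K_v = lim_{s→0} s·G(s) = 0 (the extra factor of s kills the finite limit).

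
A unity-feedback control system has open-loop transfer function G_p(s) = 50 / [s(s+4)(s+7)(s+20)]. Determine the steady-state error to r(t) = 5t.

The open loop has one pole at the origin → type 1 system.
K_v = lim_{s→0} s·G_p(s) = 50 / (4·7·20) = 5/56.
e_ss = 5/K_v = 5/(5/56) = 56.

56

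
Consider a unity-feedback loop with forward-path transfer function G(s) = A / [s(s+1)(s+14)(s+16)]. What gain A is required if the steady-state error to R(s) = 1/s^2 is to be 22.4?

10

G(s) has one factor of s in the denominator, so the system is type 1.
K_v = lim_{s→0} s·G(s) = A / (1·14·16) = (1/224)·A.
e_ss = 1/K_v = 22.4 ⇒ K_v = 5/112 ⇒ A = (5/112)/(1/224) = 10.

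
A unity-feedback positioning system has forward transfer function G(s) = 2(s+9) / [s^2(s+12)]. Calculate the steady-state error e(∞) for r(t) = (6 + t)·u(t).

The open loop has two poles at the origin → type 2 system. Taking each input component in turn:
  • 6: tracked with zero error.
  • t: tracked with zero error.
Total e_ss = 0.

0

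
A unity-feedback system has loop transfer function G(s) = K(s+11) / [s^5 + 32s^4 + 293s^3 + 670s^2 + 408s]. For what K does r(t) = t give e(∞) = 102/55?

Lowest-order denominator term is 408s, so the open loop has 1 pole at the origin → type 1 system.
K_v = lim_{s→0} s·G(s) = K·11 / 408 = (11/408)·K.
e_ss = 1/K_v = 102/55 ⇒ K_v = 55/102 ⇒ K = (55/102)/(11/408) = 20.

20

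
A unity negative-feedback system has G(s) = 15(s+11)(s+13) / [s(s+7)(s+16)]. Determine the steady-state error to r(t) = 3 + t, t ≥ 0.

112/2145

One free integrator in G(s): this is a type 1 system. By superposition:
  • 3: tracked with zero error.
  • t: e_ss = 1/K_v with K_v=2145/112 → 112/2145.
Total e_ss = 112/2145.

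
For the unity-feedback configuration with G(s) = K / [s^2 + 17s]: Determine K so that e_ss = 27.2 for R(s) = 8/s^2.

The denominator has no term below 17s — 1 pole at s=0, type 1.
K_v = lim_{s→0} s·G(s) = K / 17 = (1/17)·K.
e_ss = 8/K_v = 27.2 ⇒ K_v = 5/17 ⇒ K = (5/17)/(1/17) = 5.

5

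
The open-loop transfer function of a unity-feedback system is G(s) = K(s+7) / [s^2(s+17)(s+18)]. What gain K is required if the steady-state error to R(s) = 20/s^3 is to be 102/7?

The open loop has two poles at the origin → type 2 system.
K_a = lim_{s→0} s^2·G(s) = K·7 / (17·18) = (7/306)·K.
e_ss = 20/K_a = 102/7 ⇒ K_a = 70/51 ⇒ K = (70/51)/(7/306) = 60.

60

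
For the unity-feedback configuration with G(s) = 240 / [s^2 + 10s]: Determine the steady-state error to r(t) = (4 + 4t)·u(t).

The denominator has no term below 10s — 1 pole at s=0, type 1. By superposition:
  • 4: tracked with zero error.
  • 4t: e_ss = 4/K_v with K_v=24 → 1/6.
Total e_ss = 1/6.

1/6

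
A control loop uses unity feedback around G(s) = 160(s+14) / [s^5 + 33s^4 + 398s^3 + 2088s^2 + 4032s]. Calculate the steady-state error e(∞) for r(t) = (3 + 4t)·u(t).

7.2

Lowest-order denominator term is 4032s, so the open loop has 1 pole at the origin → type 1 system. Taking each input component in turn:
  • 3: tracked with zero error.
  • 4t: e_ss = 4/K_v with K_v=5/9 → 7.2.
Total e_ss = 7.2.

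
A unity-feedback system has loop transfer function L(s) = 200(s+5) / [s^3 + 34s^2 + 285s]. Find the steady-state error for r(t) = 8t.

The denominator has no term below 285s — 1 pole at s=0, type 1.
K_v = lim_{s→0} s·L(s) = 200·5 / 285 = 200/57.
e_ss = 8/K_v = 8/(200/57) = 2.28.

2.28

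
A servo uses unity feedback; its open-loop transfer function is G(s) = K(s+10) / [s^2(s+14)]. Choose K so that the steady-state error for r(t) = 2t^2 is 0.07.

80

The open loop has two poles at the origin → type 2 system.
K_a = lim_{s→0} s^2·G(s) = K·10 / (14) = (5/7)·K.
e_ss = 4/K_a = 0.07 ⇒ K_a = 400/7 ⇒ K = (400/7)/(5/7) = 80.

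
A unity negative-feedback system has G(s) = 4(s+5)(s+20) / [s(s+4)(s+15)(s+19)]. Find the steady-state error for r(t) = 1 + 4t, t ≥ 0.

11.4

G(s) has one factor of s in the denominator, so the system is type 1. Taking each input component in turn:
  • 1: tracked with zero error.
  • 4t: e_ss = 4/K_v with K_v=20/57 → 11.4.
Total e_ss = 11.4.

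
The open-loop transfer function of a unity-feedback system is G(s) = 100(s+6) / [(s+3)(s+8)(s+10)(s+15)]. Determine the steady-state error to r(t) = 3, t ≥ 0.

No free integrators in G(s): this is a type 0 system.
K_p = lim_{s→0} G(s) = 100·6 / (3·8·10·15) = 1/6.
e_ss = 3/(1 + K_p) = 3/(7/6) = 18/7.

18/7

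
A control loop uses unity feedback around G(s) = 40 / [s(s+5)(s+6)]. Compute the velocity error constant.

4/3

One free integrator in G(s): this is a type 1 system.
K_v = lim_{s→0} s·G(s) = 40 / (5·6) = 4/3.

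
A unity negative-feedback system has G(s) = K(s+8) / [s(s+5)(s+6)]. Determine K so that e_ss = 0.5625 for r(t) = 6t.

40

The open loop has one pole at the origin → type 1 system.
K_v = lim_{s→0} s·G(s) = K·8 / (5·6) = (4/15)·K.
e_ss = 6/K_v = 0.5625 ⇒ K_v = 32/3 ⇒ K = (32/3)/(4/15) = 40.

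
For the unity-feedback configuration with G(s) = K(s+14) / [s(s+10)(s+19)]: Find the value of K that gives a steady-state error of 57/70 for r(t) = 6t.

System type = 1 (one pole at s=0).
K_v = lim_{s→0} s·G(s) = K·14 / (10·19) = (7/95)·K.
e_ss = 6/K_v = 57/70 ⇒ K_v = 140/19 ⇒ K = (140/19)/(7/95) = 100.

100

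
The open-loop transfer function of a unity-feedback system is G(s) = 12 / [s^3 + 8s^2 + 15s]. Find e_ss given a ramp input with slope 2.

The denominator has no term below 15s — 1 pole at s=0, type 1.
K_v = lim_{s→0} s·G(s) = 12 / 15 = 0.8.
e_ss = 2/K_v = 2/0.8 = 2.5.

2.5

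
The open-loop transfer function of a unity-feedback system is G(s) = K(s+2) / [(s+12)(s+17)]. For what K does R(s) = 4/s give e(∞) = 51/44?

250

The open loop has no poles at the origin → type 0 system.
K_p = lim_{s→0} G(s) = K·2 / (12·17) = (1/102)·K.
e_ss = 4/(1 + K_p) = 51/44 ⇒ 1 + (1/102)·K = 176/51 ⇒ K = 250.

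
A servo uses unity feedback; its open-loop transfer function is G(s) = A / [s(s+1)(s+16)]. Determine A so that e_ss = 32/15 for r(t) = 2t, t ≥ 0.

G(s) has one factor of s in the denominator, so the system is type 1.
K_v = lim_{s→0} s·G(s) = A / (1·16) = 0.0625·A.
e_ss = 2/K_v = 32/15 ⇒ K_v = 0.9375 ⇒ A = 0.9375/0.0625 = 15.

15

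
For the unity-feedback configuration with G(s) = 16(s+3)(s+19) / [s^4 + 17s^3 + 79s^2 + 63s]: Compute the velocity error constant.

Lowest-order denominator term is 63s, so the open loop has 1 pole at the origin → type 1 system.
K_v = lim_{s→0} s·G(s) = 16·3·19 / 63 = 304/21.

304/21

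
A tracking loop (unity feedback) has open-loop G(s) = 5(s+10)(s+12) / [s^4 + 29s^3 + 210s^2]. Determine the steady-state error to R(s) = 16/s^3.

5.6

Factoring s^2 from the denominator leaves a polynomial with constant term 210, so the system is type 2.
K_a = lim_{s→0} s^2·G(s) = 5·10·12 / 210 = 20/7.
r(t) = 8t^2 gives R(s) = 16/s^3.
e_ss = 16/K_a = 16/(20/7) = 5.6.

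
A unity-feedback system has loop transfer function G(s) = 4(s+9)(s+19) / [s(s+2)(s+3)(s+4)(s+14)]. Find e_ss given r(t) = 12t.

112/19

G(s) has one factor of s in the denominator, so the system is type 1.
K_v = lim_{s→0} s·G(s) = 4·9·19 / (2·3·4·14) = 57/28.
e_ss = 12/K_v = 12/(57/28) = 112/19.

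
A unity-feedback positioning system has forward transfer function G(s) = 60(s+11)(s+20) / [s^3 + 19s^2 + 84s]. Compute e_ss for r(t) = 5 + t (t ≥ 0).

7/1100

Factoring s from the denominator leaves a polynomial with constant term 84, so the system is type 1. Treating each term separately:
  • 5: tracked with zero error.
  • t: e_ss = 1/K_v with K_v=1100/7 → 7/1100.
Total e_ss = 7/1100.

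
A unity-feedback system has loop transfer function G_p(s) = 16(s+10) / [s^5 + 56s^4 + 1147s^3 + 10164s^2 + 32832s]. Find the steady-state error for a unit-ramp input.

205.2

Lowest-order denominator term is 32832s, so the open loop has 1 pole at the origin → type 1 system.
K_v = lim_{s→0} s·G_p(s) = 16·10 / 32832 = 5/1026.
e_ss = 1/K_v = 1/(5/1026) = 205.2.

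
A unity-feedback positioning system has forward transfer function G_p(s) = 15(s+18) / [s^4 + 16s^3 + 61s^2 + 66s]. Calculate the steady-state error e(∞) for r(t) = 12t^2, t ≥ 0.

infinity

Factoring s from the denominator leaves a polynomial with constant term 66, so the system is type 1.
For a type-1 system K_a = 0, so e_ss to a parabolic input is unbounded.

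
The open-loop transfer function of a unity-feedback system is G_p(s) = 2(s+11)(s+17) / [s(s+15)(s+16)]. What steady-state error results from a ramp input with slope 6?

The open loop has one pole at the origin → type 1 system.
K_v = lim_{s→0} s·G_p(s) = 2·11·17 / (15·16) = 187/120.
e_ss = 6/K_v = 6/(187/120) = 720/187.

720/187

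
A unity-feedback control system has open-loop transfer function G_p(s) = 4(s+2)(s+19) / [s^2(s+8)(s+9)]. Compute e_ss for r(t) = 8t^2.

144/19

The open loop has two poles at the origin → type 2 system.
K_a = lim_{s→0} s^2·G_p(s) = 4·2·19 / (8·9) = 19/9.
r(t) = 8t^2 gives R(s) = 16/s^3.
e_ss = 16/K_a = 16/(19/9) = 144/19.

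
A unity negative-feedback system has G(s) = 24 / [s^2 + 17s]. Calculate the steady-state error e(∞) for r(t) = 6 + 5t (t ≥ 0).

85/24

Factoring s from the denominator leaves a polynomial with constant term 17, so the system is type 1. Treating each term separately:
  • 6: tracked with zero error.
  • 5t: e_ss = 5/K_v with K_v=24/17 → 85/24.
Total e_ss = 85/24.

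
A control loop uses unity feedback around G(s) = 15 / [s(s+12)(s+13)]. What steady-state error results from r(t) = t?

G(s) has one factor of s in the denominator, so the system is type 1.
K_v = lim_{s→0} s·G(s) = 15 / (12·13) = 5/52.
e_ss = 1/K_v = 1/(5/52) = 10.4.

10.4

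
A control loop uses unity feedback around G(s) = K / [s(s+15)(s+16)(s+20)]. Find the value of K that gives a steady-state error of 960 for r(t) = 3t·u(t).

15

System type = 1 (one pole at s=0).
K_v = lim_{s→0} s·G(s) = K / (15·16·20) = (1/4800)·K.
e_ss = 3/K_v = 960 ⇒ K_v = 1/320 ⇒ K = (1/320)/(1/4800) = 15.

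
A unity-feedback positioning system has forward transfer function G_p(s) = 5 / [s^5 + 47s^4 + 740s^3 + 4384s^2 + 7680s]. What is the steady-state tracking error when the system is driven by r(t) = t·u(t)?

The denominator has no term below 7680s — 1 pole at s=0, type 1.
K_v = lim_{s→0} s·G_p(s) = 5 / 7680 = 1/1536.
e_ss = 1/K_v = 1/(1/1536) = 1536.

1536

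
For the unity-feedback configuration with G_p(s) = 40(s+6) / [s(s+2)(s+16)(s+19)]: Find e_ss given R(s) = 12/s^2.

30.4

G_p(s) has one factor of s in the denominator, so the system is type 1.
K_v = lim_{s→0} s·G_p(s) = 40·6 / (2·16·19) = 15/38.
e_ss = 12/K_v = 12/(15/38) = 30.4.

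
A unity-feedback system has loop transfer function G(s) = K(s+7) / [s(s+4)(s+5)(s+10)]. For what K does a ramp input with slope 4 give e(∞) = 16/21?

150

System type = 1 (one pole at s=0).
K_v = lim_{s→0} s·G(s) = K·7 / (4·5·10) = 0.035·K.
e_ss = 4/K_v = 16/21 ⇒ K_v = 5.25 ⇒ K = 5.25/0.035 = 150.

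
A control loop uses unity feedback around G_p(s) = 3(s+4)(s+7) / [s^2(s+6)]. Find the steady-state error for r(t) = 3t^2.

3/7

G_p(s) has two factors of s in the denominator, so the system is type 2.
K_a = lim_{s→0} s^2·G_p(s) = 3·4·7 / (6) = 14.
r(t) = 3t^2 gives R(s) = 6/s^3.
e_ss = 6/K_a = 6/14 = 3/7.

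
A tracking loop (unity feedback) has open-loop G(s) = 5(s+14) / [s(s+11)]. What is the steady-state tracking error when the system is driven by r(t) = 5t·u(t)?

11/14

The open loop has one pole at the origin → type 1 system.
K_v = lim_{s→0} s·G(s) = 5·14 / (11) = 70/11.
e_ss = 5/K_v = 5/(70/11) = 11/14.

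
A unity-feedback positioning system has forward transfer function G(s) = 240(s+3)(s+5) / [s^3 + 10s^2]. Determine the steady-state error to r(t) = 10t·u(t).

0

Factoring s^2 from the denominator leaves a polynomial with constant term 10, so the system is type 2.
A type-2 system has K_v = ∞, so it tracks a ramp input with zero steady-state error.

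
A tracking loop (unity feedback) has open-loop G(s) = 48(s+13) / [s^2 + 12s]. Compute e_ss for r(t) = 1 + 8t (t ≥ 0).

2/13

Factoring s from the denominator leaves a polynomial with constant term 12, so the system is type 1. Taking each input component in turn:
  • 1: tracked with zero error.
  • 8t: e_ss = 8/K_v with K_v=52 → 2/13.
Total e_ss = 2/13.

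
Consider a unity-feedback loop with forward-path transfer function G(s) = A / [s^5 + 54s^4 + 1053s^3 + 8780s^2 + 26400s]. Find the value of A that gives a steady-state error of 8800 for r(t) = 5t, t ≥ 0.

The denominator has no term below 26400s — 1 pole at s=0, type 1.
K_v = lim_{s→0} s·G(s) = A / 26400 = (1/26400)·A.
e_ss = 5/K_v = 8800 ⇒ K_v = 1/1760 ⇒ A = (1/1760)/(1/26400) = 15.

15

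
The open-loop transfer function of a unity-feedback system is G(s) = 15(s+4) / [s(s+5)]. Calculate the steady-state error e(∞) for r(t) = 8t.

One free integrator in G(s): this is a type 1 system.
K_v = lim_{s→0} s·G(s) = 15·4 / (5) = 12.
e_ss = 8/K_v = 8/12 = 2/3.

2/3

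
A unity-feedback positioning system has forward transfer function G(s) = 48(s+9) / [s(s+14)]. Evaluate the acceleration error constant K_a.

G(s) has one factor of s in the denominator, so the system is type 1.
K_a = lim_{s→0} s^2·G(s) = 0 (the extra factor of s kills the finite limit).

0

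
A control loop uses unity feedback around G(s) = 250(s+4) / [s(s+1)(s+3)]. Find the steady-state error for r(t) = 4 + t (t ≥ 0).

0.003

G(s) has one factor of s in the denominator, so the system is type 1. Taking each input component in turn:
  • 4: tracked with zero error.
  • t: e_ss = 1/K_v with K_v=1000/3 → 0.003.
Total e_ss = 0.003.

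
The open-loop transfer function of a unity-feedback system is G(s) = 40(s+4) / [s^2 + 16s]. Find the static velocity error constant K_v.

The denominator has no term below 16s — 1 pole at s=0, type 1.
K_v = lim_{s→0} s·G(s) = 40·4 / 16 = 10.

10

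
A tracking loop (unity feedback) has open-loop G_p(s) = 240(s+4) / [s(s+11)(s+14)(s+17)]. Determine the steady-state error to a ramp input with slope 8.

1309/60

G_p(s) has one factor of s in the denominator, so the system is type 1.
K_v = lim_{s→0} s·G_p(s) = 240·4 / (11·14·17) = 480/1309.
e_ss = 8/K_v = 8/(480/1309) = 1309/60.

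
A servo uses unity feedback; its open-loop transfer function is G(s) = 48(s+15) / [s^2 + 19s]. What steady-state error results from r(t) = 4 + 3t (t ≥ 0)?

Lowest-order denominator term is 19s, so the open loop has 1 pole at the origin → type 1 system. Taking each input component in turn:
  • 4: tracked with zero error.
  • 3t: e_ss = 3/K_v with K_v=720/19 → 19/240.
Total e_ss = 19/240.

19/240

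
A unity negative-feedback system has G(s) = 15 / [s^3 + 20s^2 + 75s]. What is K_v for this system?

Lowest-order denominator term is 75s, so the open loop has 1 pole at the origin → type 1 system.
K_v = lim_{s→0} s·G(s) = 15 / 75 = 0.2.

0.2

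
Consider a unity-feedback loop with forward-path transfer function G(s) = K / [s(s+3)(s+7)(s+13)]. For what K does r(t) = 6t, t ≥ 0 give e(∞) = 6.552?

The open loop has one pole at the origin → type 1 system.
K_v = lim_{s→0} s·G(s) = K / (3·7·13) = (1/273)·K.
e_ss = 6/K_v = 6.552 ⇒ K_v = 250/273 ⇒ K = (250/273)/(1/273) = 250.

250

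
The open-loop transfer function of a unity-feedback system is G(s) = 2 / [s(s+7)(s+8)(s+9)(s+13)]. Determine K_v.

One free integrator in G(s): this is a type 1 system.
K_v = lim_{s→0} s·G(s) = 2 / (7·8·9·13) = 1/3276.

1/3276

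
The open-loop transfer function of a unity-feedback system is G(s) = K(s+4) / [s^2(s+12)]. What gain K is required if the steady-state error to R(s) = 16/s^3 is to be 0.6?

80

System type = 2 (two poles at s=0).
K_a = lim_{s→0} s^2·G(s) = K·4 / (12) = (1/3)·K.
e_ss = 16/K_a = 0.6 ⇒ K_a = 80/3 ⇒ K = (80/3)/(1/3) = 80.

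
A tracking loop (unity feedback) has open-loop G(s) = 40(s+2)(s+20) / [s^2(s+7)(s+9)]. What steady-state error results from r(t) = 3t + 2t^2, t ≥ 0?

0.1575

The open loop has two poles at the origin → type 2 system. By superposition:
  • 3t: tracked with zero error.
  • 2t^2: e_ss = 4/K_a with K_a=1600/63 → 0.1575.
Total e_ss = 0.1575.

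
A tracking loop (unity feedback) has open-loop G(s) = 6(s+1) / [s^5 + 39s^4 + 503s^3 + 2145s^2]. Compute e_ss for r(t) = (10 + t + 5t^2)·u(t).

Factoring s^2 from the denominator leaves a polynomial with constant term 2145, so the system is type 2. By superposition:
  • 10: tracked with zero error.
  • t: tracked with zero error.
  • 5t^2: e_ss = 10/K_a with K_a=2/715 → 3575.
Total e_ss = 3575.

3575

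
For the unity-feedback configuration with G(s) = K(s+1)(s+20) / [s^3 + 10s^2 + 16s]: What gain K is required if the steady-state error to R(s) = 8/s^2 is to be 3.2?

Factoring s from the denominator leaves a polynomial with constant term 16, so the system is type 1.
K_v = lim_{s→0} s·G(s) = K·1·20 / 16 = 1.25·K.
e_ss = 8/K_v = 3.2 ⇒ K_v = 2.5 ⇒ K = 2.5/1.25 = 2.

2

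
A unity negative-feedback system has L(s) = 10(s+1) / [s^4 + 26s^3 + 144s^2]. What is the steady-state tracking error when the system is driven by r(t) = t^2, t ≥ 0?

Lowest-order denominator term is 144s^2, so the open loop has 2 poles at the origin → type 2 system.
K_a = lim_{s→0} s^2·L(s) = 10·1 / 144 = 5/72.
r(t) = t^2 gives R(s) = 2/s^3.
e_ss = 2/K_a = 2/(5/72) = 28.8.

28.8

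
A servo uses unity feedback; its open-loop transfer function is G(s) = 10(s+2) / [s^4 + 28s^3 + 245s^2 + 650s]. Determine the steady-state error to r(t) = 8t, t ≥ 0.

260

The denominator has no term below 650s — 1 pole at s=0, type 1.
K_v = lim_{s→0} s·G(s) = 10·2 / 650 = 2/65.
e_ss = 8/K_v = 8/(2/65) = 260.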